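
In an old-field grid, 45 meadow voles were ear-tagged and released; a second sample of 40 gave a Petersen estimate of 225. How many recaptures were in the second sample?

R = 8

From N = M·C/R: R = M·C / N = 45·40 / 225 = 1800 / 225 = 8.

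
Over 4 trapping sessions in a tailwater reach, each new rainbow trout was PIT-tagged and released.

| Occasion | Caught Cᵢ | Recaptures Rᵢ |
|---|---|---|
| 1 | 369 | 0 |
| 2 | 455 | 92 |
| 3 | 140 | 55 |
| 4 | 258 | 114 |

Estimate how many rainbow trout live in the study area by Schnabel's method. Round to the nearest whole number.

N ≈ 1844

Marked at large before each occasion: Mᵢ = Σⱼ<ᵢ (Cⱼ − Rⱼ) → M1=0, M2=369, M3=732, M4=817
Σ MᵢCᵢ = 0·369 + 369·455 + 732·140 + 817·258 = 0 + 167895 + 102480 + 210786 = 481161
Σ Rᵢ = 0 + 92 + 55 + 114 = 261
N̂ = 481161 / 261 ≈ 1843.5 → 1844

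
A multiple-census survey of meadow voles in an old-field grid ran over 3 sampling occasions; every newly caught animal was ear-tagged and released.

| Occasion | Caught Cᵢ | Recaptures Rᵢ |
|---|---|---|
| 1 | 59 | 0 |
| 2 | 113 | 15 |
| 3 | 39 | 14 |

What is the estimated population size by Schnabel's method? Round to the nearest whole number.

N ≈ 441

Marked at large before each occasion: Mᵢ = Σⱼ<ᵢ (Cⱼ − Rⱼ) → M1=0, M2=59, M3=157
Σ MᵢCᵢ = 0·59 + 59·113 + 157·39 = 0 + 6667 + 6123 = 12790
Σ Rᵢ = 0 + 15 + 14 = 29
N̂ = 12790 / 29 ≈ 441.0 → 441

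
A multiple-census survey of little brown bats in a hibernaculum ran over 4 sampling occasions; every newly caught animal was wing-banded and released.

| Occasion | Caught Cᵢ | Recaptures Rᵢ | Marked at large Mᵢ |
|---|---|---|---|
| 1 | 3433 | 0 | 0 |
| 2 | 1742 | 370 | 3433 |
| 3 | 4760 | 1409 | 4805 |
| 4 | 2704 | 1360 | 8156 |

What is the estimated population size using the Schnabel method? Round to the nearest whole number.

Σ MᵢCᵢ = 0·3433 + 3433·1742 + 4805·4760 + 8156·2704 = 0 + 5980286 + 22871800 + 22053824 = 50905910
Σ Rᵢ = 0 + 370 + 1409 + 1360 = 3139
N̂ = 50905910 / 3139 ≈ 16217.2 → 16217

N ≈ 16,217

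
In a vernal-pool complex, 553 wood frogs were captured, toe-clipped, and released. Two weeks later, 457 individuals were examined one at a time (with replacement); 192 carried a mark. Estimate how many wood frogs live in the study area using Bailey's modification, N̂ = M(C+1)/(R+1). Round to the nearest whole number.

N̂ = 553·(457+1)/(192+1) = 553·458/193 = 253274/193 ≈ 1312.3 → 1312

N ≈ 1312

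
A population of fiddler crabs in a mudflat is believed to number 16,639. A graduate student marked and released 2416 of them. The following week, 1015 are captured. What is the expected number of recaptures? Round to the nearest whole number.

The marked fraction of the population is 2416/16639, so in a sample of 1015 expect C·(M/N) marked.
E[R] = 2416 × 1015 / 16639 = 2452240 / 16639 ≈ 147.4 → 147

expected recaptures ≈ 147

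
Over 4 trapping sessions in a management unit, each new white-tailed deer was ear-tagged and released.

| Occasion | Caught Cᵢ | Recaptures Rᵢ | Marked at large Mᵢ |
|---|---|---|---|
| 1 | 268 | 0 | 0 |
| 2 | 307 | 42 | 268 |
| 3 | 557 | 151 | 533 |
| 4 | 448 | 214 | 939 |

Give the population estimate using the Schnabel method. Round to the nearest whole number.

Σ MᵢCᵢ = 0·268 + 268·307 + 533·557 + 939·448 = 0 + 82276 + 296881 + 420672 = 799829
Σ Rᵢ = 0 + 42 + 151 + 214 = 407
N̂ = 799829 / 407 ≈ 1965.2 → 1965

N ≈ 1965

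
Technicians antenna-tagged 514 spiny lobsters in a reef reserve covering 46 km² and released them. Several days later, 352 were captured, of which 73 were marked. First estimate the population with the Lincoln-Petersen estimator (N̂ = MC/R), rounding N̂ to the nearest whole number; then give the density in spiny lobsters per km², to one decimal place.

density ≈ 53.9 spiny lobsters per km²

N̂ = 514·352/73 = 180928/73 ≈ 2478.47 → 2478
Density = N̂ / area = 2478 / 46 ≈ 53.87 → 53.9 per km²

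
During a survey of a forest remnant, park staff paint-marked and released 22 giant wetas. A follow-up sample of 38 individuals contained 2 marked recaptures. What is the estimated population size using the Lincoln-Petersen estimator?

N = (22 × 38) / 2 = 836 / 2 = 418

N = 418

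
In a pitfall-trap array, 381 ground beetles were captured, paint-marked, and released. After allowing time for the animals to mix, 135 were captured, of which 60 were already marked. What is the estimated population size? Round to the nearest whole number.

N = (381 × 135) / 60 = 51435 / 60 ≈ 857.2 → 857

N ≈ 857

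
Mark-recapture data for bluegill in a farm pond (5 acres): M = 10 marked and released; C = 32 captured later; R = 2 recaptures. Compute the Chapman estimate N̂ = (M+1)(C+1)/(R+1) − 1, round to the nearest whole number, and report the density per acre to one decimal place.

density ≈ 24.0 bluegill per acre

N̂ = 11·33/3 − 1 = 363/3 − 1 = 120
Density = N̂ / area = 120 / 5 = 24.0 per acre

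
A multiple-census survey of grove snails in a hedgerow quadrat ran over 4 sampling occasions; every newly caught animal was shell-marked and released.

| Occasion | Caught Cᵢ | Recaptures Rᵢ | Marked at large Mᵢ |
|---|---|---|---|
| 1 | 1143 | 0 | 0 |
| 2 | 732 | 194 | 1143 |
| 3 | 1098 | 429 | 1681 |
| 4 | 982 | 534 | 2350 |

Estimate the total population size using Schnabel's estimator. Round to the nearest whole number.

Σ MᵢCᵢ = 0·1143 + 1143·732 + 1681·1098 + 2350·982 = 0 + 836676 + 1845738 + 2307700 = 4990114
Σ Rᵢ = 0 + 194 + 429 + 534 = 1157
N̂ = 4990114 / 1157 ≈ 4313.0 → 4313

N ≈ 4313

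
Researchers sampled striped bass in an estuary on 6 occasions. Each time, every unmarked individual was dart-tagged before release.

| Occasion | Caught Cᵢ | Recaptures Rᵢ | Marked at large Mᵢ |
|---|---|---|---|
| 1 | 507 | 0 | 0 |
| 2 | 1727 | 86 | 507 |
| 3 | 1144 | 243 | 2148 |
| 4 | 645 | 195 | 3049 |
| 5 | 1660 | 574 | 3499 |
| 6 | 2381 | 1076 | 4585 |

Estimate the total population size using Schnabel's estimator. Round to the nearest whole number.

N ≈ 10,131

Σ MᵢCᵢ = 0·507 + 507·1727 + 2148·1144 + 3049·645 + 3499·1660 + 4585·2381 = 0 + 875589 + 2457312 + 1966605 + 5808340 + 10916885 = 22024731
Σ Rᵢ = 0 + 86 + 243 + 195 + 574 + 1076 = 2174
N̂ = 22024731 / 2174 ≈ 10131.0 → 10131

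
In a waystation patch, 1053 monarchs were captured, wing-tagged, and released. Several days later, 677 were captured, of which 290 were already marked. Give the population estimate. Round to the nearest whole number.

N ≈ 2458

The marked fraction in the recapture sample should equal the marked fraction in the population: 290/677 = 1053/N.
N = (1053 × 677) / 290 = 712881 / 290 ≈ 2458.2 → 2458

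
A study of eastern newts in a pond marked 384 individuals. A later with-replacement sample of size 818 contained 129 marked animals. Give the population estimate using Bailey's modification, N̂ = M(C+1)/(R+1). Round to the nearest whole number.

N̂ = 384·(818+1)/(129+1) = 384·819/130 = 314496/130 ≈ 2419.2 → 2419

N ≈ 2419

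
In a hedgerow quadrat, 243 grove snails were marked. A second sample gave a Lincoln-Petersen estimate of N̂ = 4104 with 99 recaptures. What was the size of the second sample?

C = 1672

From N = M·C/R: C = N·R / M = 4104·99 / 243 = 406296 / 243 = 1672.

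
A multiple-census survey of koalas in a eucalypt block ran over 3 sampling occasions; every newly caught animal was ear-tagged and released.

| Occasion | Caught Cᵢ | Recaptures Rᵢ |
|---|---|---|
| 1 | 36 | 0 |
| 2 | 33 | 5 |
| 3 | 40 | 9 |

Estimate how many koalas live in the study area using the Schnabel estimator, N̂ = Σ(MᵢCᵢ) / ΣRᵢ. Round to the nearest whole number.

Marked at large before each occasion: Mᵢ = Σⱼ<ᵢ (Cⱼ − Rⱼ) → M1=0, M2=36, M3=64
Σ MᵢCᵢ = 0·36 + 36·33 + 64·40 = 0 + 1188 + 2560 = 3748
Σ Rᵢ = 0 + 5 + 9 = 14
N̂ = 3748 / 14 ≈ 267.7 → 268

N ≈ 268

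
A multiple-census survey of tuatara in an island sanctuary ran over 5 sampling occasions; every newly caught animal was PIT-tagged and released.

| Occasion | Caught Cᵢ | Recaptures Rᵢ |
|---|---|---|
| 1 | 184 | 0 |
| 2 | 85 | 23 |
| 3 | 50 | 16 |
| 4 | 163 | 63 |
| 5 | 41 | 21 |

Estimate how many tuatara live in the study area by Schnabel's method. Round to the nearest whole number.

Marked at large before each occasion: Mᵢ = Σⱼ<ᵢ (Cⱼ − Rⱼ) → M1=0, M2=184, M3=246, M4=280, M5=380
Σ MᵢCᵢ = 0·184 + 184·85 + 246·50 + 280·163 + 380·41 = 0 + 15640 + 12300 + 45640 + 15580 = 89160
Σ Rᵢ = 0 + 23 + 16 + 63 + 21 = 123
N̂ = 89160 / 123 ≈ 724.9 → 725

N ≈ 725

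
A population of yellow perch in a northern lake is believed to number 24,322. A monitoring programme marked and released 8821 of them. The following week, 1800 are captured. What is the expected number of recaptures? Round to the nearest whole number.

Expected recaptures E[R] = M·C / N.
E[R] = 8821 × 1800 / 24322 = 15877800 / 24322 ≈ 652.8 → 653

expected recaptures ≈ 653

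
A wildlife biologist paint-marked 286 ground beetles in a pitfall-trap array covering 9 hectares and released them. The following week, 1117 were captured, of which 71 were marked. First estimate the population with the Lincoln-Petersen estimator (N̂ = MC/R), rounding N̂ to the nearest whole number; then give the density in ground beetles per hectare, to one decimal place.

N̂ = 286·1117/71 = 319462/71 ≈ 4499.46 → 4499
Density = N̂ / area = 4499 / 9 ≈ 499.89 → 499.9 per hectare

density ≈ 499.9 ground beetles per hectare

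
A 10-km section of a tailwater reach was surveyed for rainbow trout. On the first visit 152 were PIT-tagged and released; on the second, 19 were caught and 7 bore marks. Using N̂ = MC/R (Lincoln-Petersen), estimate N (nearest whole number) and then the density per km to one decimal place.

density ≈ 41.3 rainbow trout per km

N̂ = 152·19/7 = 2888/7 ≈ 412.6 → 413
Density = N̂ / area = 413 / 10 ≈ 41.30 → 41.3 per km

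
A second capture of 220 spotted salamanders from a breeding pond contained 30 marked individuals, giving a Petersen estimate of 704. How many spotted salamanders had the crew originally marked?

From N = M·C/R: M = N·R / C = 704·30 / 220 = 21120 / 220 = 96.

M = 96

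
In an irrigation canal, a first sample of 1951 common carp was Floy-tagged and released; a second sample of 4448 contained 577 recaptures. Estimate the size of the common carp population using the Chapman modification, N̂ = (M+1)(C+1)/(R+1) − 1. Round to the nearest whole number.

N̂ = (1951+1)(4448+1)/(577+1) − 1 = 1952·4449/578 − 1
= 8684448/578 − 1 ≈ 15025.0 − 1 ≈ 15024.0 → 15024

N ≈ 15,024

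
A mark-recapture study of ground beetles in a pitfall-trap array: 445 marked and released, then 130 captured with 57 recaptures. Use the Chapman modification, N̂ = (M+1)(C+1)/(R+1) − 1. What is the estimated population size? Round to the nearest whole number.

N̂ = (445+1)(130+1)/(57+1) − 1 = 446·131/58 − 1
= 58426/58 − 1 ≈ 1007.3 − 1 ≈ 1006.3 → 1006

N ≈ 1006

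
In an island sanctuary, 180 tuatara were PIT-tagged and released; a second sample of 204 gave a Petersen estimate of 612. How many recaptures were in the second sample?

From N = M·C/R: R = M·C / N = 180·204 / 612 = 36720 / 612 = 60.

R = 60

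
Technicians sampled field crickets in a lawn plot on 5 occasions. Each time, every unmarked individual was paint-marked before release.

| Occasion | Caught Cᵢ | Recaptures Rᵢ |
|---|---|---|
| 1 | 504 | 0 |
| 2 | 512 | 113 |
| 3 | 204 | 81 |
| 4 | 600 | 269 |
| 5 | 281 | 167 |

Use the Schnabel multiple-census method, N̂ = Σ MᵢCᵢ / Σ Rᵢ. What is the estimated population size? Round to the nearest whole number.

Marked at large before each occasion: Mᵢ = Σⱼ<ᵢ (Cⱼ − Rⱼ) → M1=0, M2=504, M3=903, M4=1026, M5=1357
Σ MᵢCᵢ = 0·504 + 504·512 + 903·204 + 1026·600 + 1357·281 = 0 + 258048 + 184212 + 615600 + 381317 = 1439177
Σ Rᵢ = 0 + 113 + 81 + 269 + 167 = 630
N̂ = 1439177 / 630 ≈ 2284.4 → 2284

N ≈ 2284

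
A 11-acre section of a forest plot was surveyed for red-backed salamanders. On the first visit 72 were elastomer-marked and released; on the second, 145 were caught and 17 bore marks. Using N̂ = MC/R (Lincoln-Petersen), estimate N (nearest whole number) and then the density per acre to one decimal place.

N̂ = 72·145/17 = 10440/17 ≈ 614.1 → 614
Density = N̂ / area = 614 / 11 ≈ 55.82 → 55.8 per acre

density ≈ 55.8 red-backed salamanders per acre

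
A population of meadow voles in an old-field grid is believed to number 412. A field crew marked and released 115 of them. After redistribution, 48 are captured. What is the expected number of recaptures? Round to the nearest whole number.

expected recaptures ≈ 13

The marked fraction of the population is 115/412, so in a sample of 48 expect C·(M/N) marked.
E[R] = 115 × 48 / 412 = 5520 / 412 ≈ 13.4 → 13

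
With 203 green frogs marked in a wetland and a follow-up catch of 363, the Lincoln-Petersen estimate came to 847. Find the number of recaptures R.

R = 87

From N = M·C/R: R = M·C / N = 203·363 / 847 = 73689 / 847 = 87.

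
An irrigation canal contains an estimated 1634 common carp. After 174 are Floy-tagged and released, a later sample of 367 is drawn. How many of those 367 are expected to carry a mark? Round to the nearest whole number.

expected recaptures ≈ 39

The marked fraction of the population is 174/1634, so in a sample of 367 expect C·(M/N) marked.
E[R] = 174 × 367 / 1634 = 63858 / 1634 ≈ 39.1 → 39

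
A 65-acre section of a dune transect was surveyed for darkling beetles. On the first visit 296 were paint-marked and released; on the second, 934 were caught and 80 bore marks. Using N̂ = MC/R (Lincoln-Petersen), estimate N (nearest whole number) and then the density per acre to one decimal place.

density ≈ 53.2 darkling beetles per acre

N̂ = 296·934/80 = 276464/80 ≈ 3455.8 → 3456
Density = N̂ / area = 3456 / 65 ≈ 53.17 → 53.2 per acre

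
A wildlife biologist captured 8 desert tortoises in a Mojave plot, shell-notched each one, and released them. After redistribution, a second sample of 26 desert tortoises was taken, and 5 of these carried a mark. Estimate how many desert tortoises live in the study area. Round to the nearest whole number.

N ≈ 42

If marked individuals mix randomly, R/C ≈ M/N, giving N ≈ M·C/R.
N = (8 × 26) / 5 = 208 / 5 ≈ 41.6 → 42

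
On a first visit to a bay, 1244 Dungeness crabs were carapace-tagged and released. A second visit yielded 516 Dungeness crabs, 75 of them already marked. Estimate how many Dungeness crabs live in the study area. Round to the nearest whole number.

If marked individuals mix randomly, R/C ≈ M/N, giving N ≈ M·C/R.
N = (1244 × 516) / 75 = 641904 / 75 ≈ 8558.7 → 8559

N ≈ 8559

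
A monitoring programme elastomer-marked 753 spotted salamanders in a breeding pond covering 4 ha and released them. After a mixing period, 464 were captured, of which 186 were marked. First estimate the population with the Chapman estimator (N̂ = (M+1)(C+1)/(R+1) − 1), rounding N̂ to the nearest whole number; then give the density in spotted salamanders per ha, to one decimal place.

density ≈ 468.5 spotted salamanders per ha

N̂ = 754·465/187 − 1 = 350610/187 − 1 ≈ 1873.9 → 1874
Density = N̂ / area = 1874 / 4 ≈ 468.50 → 468.5 per ha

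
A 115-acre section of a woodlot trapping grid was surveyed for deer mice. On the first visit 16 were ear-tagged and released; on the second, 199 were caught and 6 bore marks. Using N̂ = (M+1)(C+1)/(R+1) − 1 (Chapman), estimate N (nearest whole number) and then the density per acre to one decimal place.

N̂ = 17·200/7 − 1 = 3400/7 − 1 ≈ 484.7 → 485
Density = N̂ / area = 485 / 115 ≈ 4.22 → 4.2 per acre

density ≈ 4.2 deer mice per acre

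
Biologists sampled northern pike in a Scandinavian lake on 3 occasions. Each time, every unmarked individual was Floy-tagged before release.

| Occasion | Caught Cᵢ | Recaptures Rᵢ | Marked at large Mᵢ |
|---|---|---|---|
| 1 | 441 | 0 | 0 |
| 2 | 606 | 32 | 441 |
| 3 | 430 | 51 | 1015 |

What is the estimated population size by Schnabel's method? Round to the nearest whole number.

Σ MᵢCᵢ = 0·441 + 441·606 + 1015·430 = 0 + 267246 + 436450 = 703696
Σ Rᵢ = 0 + 32 + 51 = 83
N̂ = 703696 / 83 ≈ 8478.3 → 8478

N ≈ 8478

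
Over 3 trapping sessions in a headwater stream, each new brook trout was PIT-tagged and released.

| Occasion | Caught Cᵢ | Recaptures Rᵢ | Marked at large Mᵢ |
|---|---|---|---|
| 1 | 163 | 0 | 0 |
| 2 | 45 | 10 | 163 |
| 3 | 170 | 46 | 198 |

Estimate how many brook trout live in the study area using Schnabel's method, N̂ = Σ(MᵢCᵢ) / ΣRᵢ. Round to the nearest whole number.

Σ MᵢCᵢ = 0·163 + 163·45 + 198·170 = 0 + 7335 + 33660 = 40995
Σ Rᵢ = 0 + 10 + 46 = 56
N̂ = 40995 / 56 ≈ 732.1 → 732

N ≈ 732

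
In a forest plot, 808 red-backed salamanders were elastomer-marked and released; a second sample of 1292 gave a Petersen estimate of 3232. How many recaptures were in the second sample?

From N = M·C/R: R = M·C / N = 808·1292 / 3232 = 1043936 / 3232 = 323.

R = 323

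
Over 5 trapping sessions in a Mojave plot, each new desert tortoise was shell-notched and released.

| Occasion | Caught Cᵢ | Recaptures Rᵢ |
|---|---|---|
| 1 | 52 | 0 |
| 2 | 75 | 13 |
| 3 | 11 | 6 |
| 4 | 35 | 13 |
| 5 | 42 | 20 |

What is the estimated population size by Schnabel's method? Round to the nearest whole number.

Marked at large before each occasion: Mᵢ = Σⱼ<ᵢ (Cⱼ − Rⱼ) → M1=0, M2=52, M3=114, M4=119, M5=141
Σ MᵢCᵢ = 0·52 + 52·75 + 114·11 + 119·35 + 141·42 = 0 + 3900 + 1254 + 4165 + 5922 = 15241
Σ Rᵢ = 0 + 13 + 6 + 13 + 20 = 52
N̂ = 15241 / 52 ≈ 293.1 → 293

N ≈ 293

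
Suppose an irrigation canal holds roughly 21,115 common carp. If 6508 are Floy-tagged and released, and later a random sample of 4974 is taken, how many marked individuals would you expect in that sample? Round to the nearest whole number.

expected recaptures ≈ 1533

Expected recaptures E[R] = M·C / N.
E[R] = 6508 × 4974 / 21115 = 32370792 / 21115 ≈ 1533.1 → 1533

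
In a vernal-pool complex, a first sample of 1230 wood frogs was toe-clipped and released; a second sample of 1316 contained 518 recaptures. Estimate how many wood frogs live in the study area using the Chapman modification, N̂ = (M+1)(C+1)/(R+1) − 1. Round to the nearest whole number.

N ≈ 3123

N̂ = (1230+1)(1316+1)/(518+1) − 1 = 1231·1317/519 − 1
= 1621227/519 − 1 ≈ 3123.8 − 1 ≈ 3122.8 → 3123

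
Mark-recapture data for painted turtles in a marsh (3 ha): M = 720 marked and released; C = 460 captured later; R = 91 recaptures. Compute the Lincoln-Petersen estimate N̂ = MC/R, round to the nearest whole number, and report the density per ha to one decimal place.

N̂ = 720·460/91 = 331200/91 ≈ 3639.6 → 3640
Density = N̂ / area = 3640 / 3 ≈ 1213.33 → 1213.3 per ha

density ≈ 1213.3 painted turtles per ha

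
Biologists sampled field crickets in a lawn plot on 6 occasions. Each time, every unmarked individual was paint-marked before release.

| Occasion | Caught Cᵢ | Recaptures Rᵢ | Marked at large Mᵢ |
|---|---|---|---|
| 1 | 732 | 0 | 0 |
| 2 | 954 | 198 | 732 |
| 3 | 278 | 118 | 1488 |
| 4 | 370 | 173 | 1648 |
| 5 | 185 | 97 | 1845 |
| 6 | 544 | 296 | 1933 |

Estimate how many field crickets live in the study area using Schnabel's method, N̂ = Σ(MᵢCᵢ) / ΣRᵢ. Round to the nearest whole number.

N ≈ 3531

Σ MᵢCᵢ = 0·732 + 732·954 + 1488·278 + 1648·370 + 1845·185 + 1933·544 = 0 + 698328 + 413664 + 609760 + 341325 + 1051552 = 3114629
Σ Rᵢ = 0 + 198 + 118 + 173 + 97 + 296 = 882
N̂ = 3114629 / 882 ≈ 3531.3 → 3531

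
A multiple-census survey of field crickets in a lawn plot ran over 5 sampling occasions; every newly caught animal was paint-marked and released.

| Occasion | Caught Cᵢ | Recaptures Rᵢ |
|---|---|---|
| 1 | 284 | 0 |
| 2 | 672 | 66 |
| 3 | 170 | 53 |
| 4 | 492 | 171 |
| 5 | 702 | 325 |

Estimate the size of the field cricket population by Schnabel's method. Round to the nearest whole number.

N ≈ 2878

Marked at large before each occasion: Mᵢ = Σⱼ<ᵢ (Cⱼ − Rⱼ) → M1=0, M2=284, M3=890, M4=1007, M5=1328
Σ MᵢCᵢ = 0·284 + 284·672 + 890·170 + 1007·492 + 1328·702 = 0 + 190848 + 151300 + 495444 + 932256 = 1769848
Σ Rᵢ = 0 + 66 + 53 + 171 + 325 = 615
N̂ = 1769848 / 615 ≈ 2877.8 → 2878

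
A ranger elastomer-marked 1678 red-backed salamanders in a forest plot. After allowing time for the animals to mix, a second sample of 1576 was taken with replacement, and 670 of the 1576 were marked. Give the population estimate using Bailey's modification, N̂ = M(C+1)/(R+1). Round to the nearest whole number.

N ≈ 3944

N̂ = 1678·(1576+1)/(670+1) = 1678·1577/671 = 2646206/671 ≈ 3943.7 → 3944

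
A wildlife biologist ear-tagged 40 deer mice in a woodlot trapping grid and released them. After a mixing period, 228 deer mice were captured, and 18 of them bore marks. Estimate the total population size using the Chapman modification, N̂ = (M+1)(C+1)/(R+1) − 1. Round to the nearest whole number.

N̂ = (40+1)(228+1)/(18+1) − 1 = 41·229/19 − 1
= 9389/19 − 1 ≈ 494.2 − 1 ≈ 493.2 → 493

N ≈ 493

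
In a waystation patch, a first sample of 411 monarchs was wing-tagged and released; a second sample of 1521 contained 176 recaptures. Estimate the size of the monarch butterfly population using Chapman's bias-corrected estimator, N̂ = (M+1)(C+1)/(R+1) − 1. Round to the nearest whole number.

N ≈ 3542

N̂ = (411+1)(1521+1)/(176+1) − 1 = 412·1522/177 − 1
= 627064/177 − 1 ≈ 3542.7 − 1 ≈ 3541.7 → 3542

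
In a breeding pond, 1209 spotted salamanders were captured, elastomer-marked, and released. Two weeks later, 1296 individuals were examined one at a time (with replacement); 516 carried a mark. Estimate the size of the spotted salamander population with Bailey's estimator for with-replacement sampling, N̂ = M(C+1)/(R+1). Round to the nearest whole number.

N ≈ 3033

N̂ = 1209·(1296+1)/(516+1) = 1209·1297/517 = 1568073/517 ≈ 3033.0 → 3033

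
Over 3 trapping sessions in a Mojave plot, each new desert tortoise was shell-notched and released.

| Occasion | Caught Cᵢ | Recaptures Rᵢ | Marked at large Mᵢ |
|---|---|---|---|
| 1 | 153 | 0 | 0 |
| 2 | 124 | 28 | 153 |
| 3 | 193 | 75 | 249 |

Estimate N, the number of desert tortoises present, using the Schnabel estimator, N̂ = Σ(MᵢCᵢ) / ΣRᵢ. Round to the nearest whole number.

N ≈ 651

Σ MᵢCᵢ = 0·153 + 153·124 + 249·193 = 0 + 18972 + 48057 = 67029
Σ Rᵢ = 0 + 28 + 75 = 103
N̂ = 67029 / 103 ≈ 650.8 → 651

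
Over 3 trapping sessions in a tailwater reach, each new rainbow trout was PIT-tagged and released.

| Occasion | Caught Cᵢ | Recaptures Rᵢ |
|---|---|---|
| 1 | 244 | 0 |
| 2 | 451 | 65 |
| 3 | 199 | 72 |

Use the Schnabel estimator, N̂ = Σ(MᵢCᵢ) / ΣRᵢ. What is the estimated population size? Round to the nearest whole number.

N ≈ 1718

Marked at large before each occasion: Mᵢ = Σⱼ<ᵢ (Cⱼ − Rⱼ) → M1=0, M2=244, M3=630
Σ MᵢCᵢ = 0·244 + 244·451 + 630·199 = 0 + 110044 + 125370 = 235414
Σ Rᵢ = 0 + 65 + 72 = 137
N̂ = 235414 / 137 ≈ 1718.4 → 1718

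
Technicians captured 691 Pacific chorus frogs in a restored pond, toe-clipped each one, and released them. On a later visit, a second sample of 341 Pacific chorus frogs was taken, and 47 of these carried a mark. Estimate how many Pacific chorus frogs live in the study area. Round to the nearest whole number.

N ≈ 5013

N = (691 × 341) / 47 = 235631 / 47 ≈ 5013.4 → 5013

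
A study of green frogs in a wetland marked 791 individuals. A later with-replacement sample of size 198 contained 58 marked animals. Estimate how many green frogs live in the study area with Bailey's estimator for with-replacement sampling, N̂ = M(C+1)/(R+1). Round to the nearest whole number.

N̂ = 791·(198+1)/(58+1) = 791·199/59 = 157409/59 ≈ 2667.9 → 2668

N ≈ 2668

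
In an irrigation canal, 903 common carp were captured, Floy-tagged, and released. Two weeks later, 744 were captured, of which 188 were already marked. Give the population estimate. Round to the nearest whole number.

N = (903 × 744) / 188 = 671832 / 188 ≈ 3573.6 → 3574

N ≈ 3574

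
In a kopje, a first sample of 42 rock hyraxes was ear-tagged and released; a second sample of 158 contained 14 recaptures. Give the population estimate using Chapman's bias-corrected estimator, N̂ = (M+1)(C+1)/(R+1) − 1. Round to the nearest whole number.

N̂ = (42+1)(158+1)/(14+1) − 1 = 43·159/15 − 1
= 6837/15 − 1 ≈ 455.8 − 1 ≈ 454.8 → 455

N ≈ 455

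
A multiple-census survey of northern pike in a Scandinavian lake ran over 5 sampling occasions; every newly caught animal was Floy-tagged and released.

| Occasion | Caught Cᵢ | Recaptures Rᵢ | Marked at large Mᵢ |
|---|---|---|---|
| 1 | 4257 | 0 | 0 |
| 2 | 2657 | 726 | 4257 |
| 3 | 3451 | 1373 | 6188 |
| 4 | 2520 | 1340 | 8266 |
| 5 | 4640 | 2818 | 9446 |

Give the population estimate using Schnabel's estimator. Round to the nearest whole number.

N ≈ 15,555

Σ MᵢCᵢ = 0·4257 + 4257·2657 + 6188·3451 + 8266·2520 + 9446·4640 = 0 + 11310849 + 21354788 + 20830320 + 43829440 = 97325397
Σ Rᵢ = 0 + 726 + 1373 + 1340 + 2818 = 6257
N̂ = 97325397 / 6257 ≈ 15554.6 → 15555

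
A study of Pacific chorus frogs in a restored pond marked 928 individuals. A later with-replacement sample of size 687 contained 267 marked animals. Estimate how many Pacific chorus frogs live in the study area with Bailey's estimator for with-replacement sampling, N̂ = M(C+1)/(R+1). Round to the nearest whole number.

N̂ = 928·(687+1)/(267+1) = 928·688/268 = 638464/268 ≈ 2382.3 → 2382

N ≈ 2382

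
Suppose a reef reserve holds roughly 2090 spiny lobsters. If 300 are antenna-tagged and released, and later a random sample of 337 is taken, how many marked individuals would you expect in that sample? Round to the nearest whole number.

expected recaptures ≈ 48

Expected recaptures E[R] = M·C / N.
E[R] = 300 × 337 / 2090 = 101100 / 2090 ≈ 48.4 → 48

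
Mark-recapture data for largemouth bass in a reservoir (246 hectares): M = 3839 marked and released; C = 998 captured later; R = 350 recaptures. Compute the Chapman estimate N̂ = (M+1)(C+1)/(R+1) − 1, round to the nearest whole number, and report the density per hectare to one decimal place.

N̂ = 3840·999/351 − 1 = 3836160/351 − 1 ≈ 10928.2 → 10928
Density = N̂ / area = 10928 / 246 ≈ 44.42 → 44.4 per hectare

density ≈ 44.4 largemouth bass per hectare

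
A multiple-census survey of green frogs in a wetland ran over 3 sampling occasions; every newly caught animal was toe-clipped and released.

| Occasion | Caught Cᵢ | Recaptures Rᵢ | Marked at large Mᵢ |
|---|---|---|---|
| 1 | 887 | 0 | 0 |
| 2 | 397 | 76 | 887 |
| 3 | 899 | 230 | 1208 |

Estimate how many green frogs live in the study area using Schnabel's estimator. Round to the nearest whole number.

Σ MᵢCᵢ = 0·887 + 887·397 + 1208·899 = 0 + 352139 + 1085992 = 1438131
Σ Rᵢ = 0 + 76 + 230 = 306
N̂ = 1438131 / 306 ≈ 4699.8 → 4700

N ≈ 4700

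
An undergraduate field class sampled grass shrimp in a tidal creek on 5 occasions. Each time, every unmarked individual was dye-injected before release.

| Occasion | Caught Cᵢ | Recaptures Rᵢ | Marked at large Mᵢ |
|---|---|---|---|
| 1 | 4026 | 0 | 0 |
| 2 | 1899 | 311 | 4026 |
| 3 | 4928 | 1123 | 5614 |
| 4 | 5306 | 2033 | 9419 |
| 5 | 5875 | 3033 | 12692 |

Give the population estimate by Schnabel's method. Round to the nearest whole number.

N ≈ 24,593

Σ MᵢCᵢ = 0·4026 + 4026·1899 + 5614·4928 + 9419·5306 + 12692·5875 = 0 + 7645374 + 27665792 + 49977214 + 74565500 = 159853880
Σ Rᵢ = 0 + 311 + 1123 + 2033 + 3033 = 6500
N̂ = 159853880 / 6500 ≈ 24592.9 → 24593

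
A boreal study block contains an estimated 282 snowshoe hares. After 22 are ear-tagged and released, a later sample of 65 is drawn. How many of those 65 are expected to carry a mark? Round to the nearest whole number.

Expected recaptures E[R] = M·C / N.
E[R] = 22 × 65 / 282 = 1430 / 282 ≈ 5.1 → 5

expected recaptures ≈ 5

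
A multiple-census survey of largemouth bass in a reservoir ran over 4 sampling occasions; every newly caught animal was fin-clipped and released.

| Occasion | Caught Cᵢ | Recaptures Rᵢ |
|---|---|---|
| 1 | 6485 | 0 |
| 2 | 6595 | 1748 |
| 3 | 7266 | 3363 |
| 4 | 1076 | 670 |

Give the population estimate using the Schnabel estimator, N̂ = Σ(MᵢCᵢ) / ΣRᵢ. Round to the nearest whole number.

Marked at large before each occasion: Mᵢ = Σⱼ<ᵢ (Cⱼ − Rⱼ) → M1=0, M2=6485, M3=11332, M4=15235
Σ MᵢCᵢ = 0·6485 + 6485·6595 + 11332·7266 + 15235·1076 = 0 + 42768575 + 82338312 + 16392860 = 141499747
Σ Rᵢ = 0 + 1748 + 3363 + 670 = 5781
N̂ = 141499747 / 5781 ≈ 24476.7 → 24477

N ≈ 24,477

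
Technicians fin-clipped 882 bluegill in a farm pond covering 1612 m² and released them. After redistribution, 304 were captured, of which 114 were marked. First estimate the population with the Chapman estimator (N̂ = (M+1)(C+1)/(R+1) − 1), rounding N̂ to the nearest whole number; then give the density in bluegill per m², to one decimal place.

density ≈ 1.5 bluegill per m²

N̂ = 883·305/115 − 1 = 269315/115 − 1 ≈ 2340.9 → 2341
Density = N̂ / area = 2341 / 1612 ≈ 1.45 → 1.5 per m²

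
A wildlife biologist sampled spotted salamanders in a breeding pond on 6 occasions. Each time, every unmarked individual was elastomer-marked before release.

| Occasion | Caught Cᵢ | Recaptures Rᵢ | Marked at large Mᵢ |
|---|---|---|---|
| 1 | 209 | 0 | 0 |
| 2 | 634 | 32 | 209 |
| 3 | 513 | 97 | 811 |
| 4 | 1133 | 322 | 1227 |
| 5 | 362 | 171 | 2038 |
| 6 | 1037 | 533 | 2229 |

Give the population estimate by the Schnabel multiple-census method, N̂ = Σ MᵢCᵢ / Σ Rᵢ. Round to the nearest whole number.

N ≈ 4319

Σ MᵢCᵢ = 0·209 + 209·634 + 811·513 + 1227·1133 + 2038·362 + 2229·1037 = 0 + 132506 + 416043 + 1390191 + 737756 + 2311473 = 4987969
Σ Rᵢ = 0 + 32 + 97 + 322 + 171 + 533 = 1155
N̂ = 4987969 / 1155 ≈ 4318.6 → 4319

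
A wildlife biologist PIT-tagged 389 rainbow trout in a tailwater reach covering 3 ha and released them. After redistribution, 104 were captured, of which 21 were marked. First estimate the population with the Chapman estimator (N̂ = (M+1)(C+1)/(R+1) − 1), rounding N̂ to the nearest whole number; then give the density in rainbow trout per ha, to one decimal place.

density ≈ 620.0 rainbow trout per ha

N̂ = 390·105/22 − 1 = 40950/22 − 1 ≈ 1860.4 → 1860
Density = N̂ / area = 1860 / 3 = 620.0 per ha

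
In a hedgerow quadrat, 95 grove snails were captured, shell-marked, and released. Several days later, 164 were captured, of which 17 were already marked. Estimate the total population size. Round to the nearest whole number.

If marked individuals mix randomly, R/C ≈ M/N, giving N ≈ M·C/R.
N = (95 × 164) / 17 = 15580 / 17 ≈ 916.47 → 916

N ≈ 916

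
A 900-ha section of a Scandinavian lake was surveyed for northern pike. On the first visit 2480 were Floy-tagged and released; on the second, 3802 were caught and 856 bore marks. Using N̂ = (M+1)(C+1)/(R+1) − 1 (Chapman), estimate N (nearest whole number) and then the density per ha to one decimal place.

N̂ = 2481·3803/857 − 1 = 9435243/857 − 1 ≈ 11008.6 → 11009
Density = N̂ / area = 11009 / 900 ≈ 12.23 → 12.2 per ha

density ≈ 12.2 northern pike per ha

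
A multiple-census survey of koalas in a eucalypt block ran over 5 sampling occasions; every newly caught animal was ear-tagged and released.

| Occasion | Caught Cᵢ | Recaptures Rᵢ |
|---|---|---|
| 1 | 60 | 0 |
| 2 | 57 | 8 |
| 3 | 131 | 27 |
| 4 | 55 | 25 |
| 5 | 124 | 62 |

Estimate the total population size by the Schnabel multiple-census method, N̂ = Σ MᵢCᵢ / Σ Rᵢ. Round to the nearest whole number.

N ≈ 488

Marked at large before each occasion: Mᵢ = Σⱼ<ᵢ (Cⱼ − Rⱼ) → M1=0, M2=60, M3=109, M4=213, M5=243
Σ MᵢCᵢ = 0·60 + 60·57 + 109·131 + 213·55 + 243·124 = 0 + 3420 + 14279 + 11715 + 30132 = 59546
Σ Rᵢ = 0 + 8 + 27 + 25 + 62 = 122
N̂ = 59546 / 122 ≈ 488.1 → 488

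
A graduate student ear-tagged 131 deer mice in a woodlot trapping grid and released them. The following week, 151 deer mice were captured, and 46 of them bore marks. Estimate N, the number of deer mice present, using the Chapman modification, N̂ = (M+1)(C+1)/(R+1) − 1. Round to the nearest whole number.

N̂ = (131+1)(151+1)/(46+1) − 1 = 132·152/47 − 1
= 20064/47 − 1 ≈ 426.9 − 1 ≈ 425.9 → 426

N ≈ 426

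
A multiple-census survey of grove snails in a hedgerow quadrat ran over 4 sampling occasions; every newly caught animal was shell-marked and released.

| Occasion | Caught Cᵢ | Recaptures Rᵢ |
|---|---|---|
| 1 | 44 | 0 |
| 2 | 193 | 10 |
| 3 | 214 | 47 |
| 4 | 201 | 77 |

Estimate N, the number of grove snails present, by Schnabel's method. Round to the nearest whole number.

Marked at large before each occasion: Mᵢ = Σⱼ<ᵢ (Cⱼ − Rⱼ) → M1=0, M2=44, M3=227, M4=394
Σ MᵢCᵢ = 0·44 + 44·193 + 227·214 + 394·201 = 0 + 8492 + 48578 + 79194 = 136264
Σ Rᵢ = 0 + 10 + 47 + 77 = 134
N̂ = 136264 / 134 ≈ 1016.9 → 1017

N ≈ 1017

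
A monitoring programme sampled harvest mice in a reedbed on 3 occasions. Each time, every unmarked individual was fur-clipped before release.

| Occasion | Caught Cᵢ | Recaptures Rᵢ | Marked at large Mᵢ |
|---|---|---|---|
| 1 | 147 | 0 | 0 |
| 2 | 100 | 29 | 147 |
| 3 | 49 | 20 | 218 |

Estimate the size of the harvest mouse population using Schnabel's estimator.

Σ MᵢCᵢ = 0·147 + 147·100 + 218·49 = 0 + 14700 + 10682 = 25382
Σ Rᵢ = 0 + 29 + 20 = 49
N̂ = 25382 / 49 = 518

N = 518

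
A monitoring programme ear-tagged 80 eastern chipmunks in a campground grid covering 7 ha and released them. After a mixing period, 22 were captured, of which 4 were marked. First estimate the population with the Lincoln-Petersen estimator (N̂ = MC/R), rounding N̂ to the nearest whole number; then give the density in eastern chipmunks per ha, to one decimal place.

density ≈ 62.9 eastern chipmunks per ha

N̂ = 80·22/4 = 1760/4 = 440
Density = N̂ / area = 440 / 7 ≈ 62.86 → 62.9 per ha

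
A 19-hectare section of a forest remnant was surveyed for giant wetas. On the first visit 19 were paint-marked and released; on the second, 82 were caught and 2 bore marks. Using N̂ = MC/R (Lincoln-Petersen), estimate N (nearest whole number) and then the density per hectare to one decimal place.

density ≈ 41.0 giant wetas per hectare

N̂ = 19·82/2 = 1558/2 = 779
Density = N̂ / area = 779 / 19 = 41.0 per hectare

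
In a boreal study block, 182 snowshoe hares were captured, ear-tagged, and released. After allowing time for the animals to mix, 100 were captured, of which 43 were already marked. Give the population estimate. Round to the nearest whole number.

If marked individuals mix randomly, R/C ≈ M/N, giving N ≈ M·C/R.
N = (182 × 100) / 43 = 18200 / 43 ≈ 423.3 → 423

N ≈ 423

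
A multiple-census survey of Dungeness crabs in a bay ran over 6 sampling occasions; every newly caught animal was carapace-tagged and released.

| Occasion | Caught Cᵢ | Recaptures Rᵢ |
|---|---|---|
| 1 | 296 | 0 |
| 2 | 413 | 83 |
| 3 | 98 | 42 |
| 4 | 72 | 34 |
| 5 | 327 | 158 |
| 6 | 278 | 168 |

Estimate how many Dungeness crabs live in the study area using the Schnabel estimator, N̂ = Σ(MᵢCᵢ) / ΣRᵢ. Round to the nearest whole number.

N ≈ 1475

Marked at large before each occasion: Mᵢ = Σⱼ<ᵢ (Cⱼ − Rⱼ) → M1=0, M2=296, M3=626, M4=682, M5=720, M6=889
Σ MᵢCᵢ = 0·296 + 296·413 + 626·98 + 682·72 + 720·327 + 889·278 = 0 + 122248 + 61348 + 49104 + 235440 + 247142 = 715282
Σ Rᵢ = 0 + 83 + 42 + 34 + 158 + 168 = 485
N̂ = 715282 / 485 ≈ 1474.8 → 1475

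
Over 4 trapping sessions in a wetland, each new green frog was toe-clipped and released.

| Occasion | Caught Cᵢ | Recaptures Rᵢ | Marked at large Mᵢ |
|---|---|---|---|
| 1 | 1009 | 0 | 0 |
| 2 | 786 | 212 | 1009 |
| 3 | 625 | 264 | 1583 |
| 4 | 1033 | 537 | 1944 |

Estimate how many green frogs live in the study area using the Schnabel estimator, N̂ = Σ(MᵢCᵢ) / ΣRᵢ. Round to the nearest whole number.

N ≈ 3742

Σ MᵢCᵢ = 0·1009 + 1009·786 + 1583·625 + 1944·1033 = 0 + 793074 + 989375 + 2008152 = 3790601
Σ Rᵢ = 0 + 212 + 264 + 537 = 1013
N̂ = 3790601 / 1013 ≈ 3742.0 → 3742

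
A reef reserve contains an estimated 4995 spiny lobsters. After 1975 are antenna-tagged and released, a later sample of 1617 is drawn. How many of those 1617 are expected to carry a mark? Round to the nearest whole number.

expected recaptures ≈ 639

Expected recaptures E[R] = M·C / N.
E[R] = 1975 × 1617 / 4995 = 3193575 / 4995 ≈ 639.4 → 639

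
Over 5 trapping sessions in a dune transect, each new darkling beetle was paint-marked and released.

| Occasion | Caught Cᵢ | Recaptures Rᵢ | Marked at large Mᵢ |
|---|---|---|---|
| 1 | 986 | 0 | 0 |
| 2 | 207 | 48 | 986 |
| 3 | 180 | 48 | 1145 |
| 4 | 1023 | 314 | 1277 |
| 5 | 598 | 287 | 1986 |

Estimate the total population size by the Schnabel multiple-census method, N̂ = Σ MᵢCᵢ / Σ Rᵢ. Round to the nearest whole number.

N ≈ 4167

Σ MᵢCᵢ = 0·986 + 986·207 + 1145·180 + 1277·1023 + 1986·598 = 0 + 204102 + 206100 + 1306371 + 1187628 = 2904201
Σ Rᵢ = 0 + 48 + 48 + 314 + 287 = 697
N̂ = 2904201 / 697 ≈ 4166.7 → 4167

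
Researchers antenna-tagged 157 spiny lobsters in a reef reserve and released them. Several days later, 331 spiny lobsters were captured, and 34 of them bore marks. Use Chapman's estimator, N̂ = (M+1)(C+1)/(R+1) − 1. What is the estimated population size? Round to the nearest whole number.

N ≈ 1498

N̂ = (157+1)(331+1)/(34+1) − 1 = 158·332/35 − 1
= 52456/35 − 1 ≈ 1498.7 − 1 ≈ 1497.7 → 1498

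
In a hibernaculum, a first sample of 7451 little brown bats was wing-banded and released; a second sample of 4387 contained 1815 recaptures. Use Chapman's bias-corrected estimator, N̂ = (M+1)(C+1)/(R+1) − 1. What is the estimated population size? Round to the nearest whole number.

N ≈ 18,005

N̂ = (7451+1)(4387+1)/(1815+1) − 1 = 7452·4388/1816 − 1
= 32699376/1816 − 1 ≈ 18006.3 − 1 ≈ 18005.3 → 18005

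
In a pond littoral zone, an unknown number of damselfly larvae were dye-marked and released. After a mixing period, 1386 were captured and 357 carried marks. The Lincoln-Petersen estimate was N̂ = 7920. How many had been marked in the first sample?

M = 2040

From N = M·C/R: M = N·R / C = 7920·357 / 1386 = 2827440 / 1386 = 2040.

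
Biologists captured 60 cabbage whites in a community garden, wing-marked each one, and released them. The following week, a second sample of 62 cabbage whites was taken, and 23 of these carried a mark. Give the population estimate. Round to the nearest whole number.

N = (60 × 62) / 23 = 3720 / 23 ≈ 161.7 → 162

N ≈ 162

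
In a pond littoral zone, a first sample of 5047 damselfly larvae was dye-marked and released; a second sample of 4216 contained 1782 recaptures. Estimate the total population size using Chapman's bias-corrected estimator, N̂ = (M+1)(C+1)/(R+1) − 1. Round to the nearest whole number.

N ≈ 11,938

N̂ = (5047+1)(4216+1)/(1782+1) − 1 = 5048·4217/1783 − 1
= 21287416/1783 − 1 ≈ 11939.1 − 1 ≈ 11938.1 → 11938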